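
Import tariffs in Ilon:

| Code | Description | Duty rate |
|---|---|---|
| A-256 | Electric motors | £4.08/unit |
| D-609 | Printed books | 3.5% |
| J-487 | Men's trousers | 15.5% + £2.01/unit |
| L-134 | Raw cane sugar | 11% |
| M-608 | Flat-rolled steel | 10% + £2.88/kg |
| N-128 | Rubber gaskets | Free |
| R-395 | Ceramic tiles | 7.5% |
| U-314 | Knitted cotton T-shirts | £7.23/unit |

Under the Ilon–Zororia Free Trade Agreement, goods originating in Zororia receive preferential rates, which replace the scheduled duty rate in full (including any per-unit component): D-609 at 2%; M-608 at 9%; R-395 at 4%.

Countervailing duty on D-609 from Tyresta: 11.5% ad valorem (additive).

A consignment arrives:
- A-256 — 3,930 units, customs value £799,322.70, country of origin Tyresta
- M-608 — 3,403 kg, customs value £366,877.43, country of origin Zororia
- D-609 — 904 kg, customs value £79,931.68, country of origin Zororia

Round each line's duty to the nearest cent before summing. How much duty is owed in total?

Line 1 (A-256, Tyresta, 3,930 units, £799,322.70):
Base rate for A-256 is £4.08/unit.
Duty = 3,930 × £4.08 = £16,034.40.
Line 2 (M-608, Zororia, 3,403 kg, £366,877.43):
Base rate for M-608 is 10% + £2.88/kg.
Origin Zororia qualifies under the Ilon–Zororia agreement and M-608 is covered: preferential rate 9% applies instead.
Duty = £366,877.43 × 9% = £33,018.97.
Line 3 (D-609, Zororia, 904 kg, £79,931.68):
Base rate for D-609 is 3.5%.
Origin Zororia qualifies under the Ilon–Zororia agreement and D-609 is covered: preferential rate 2% applies instead.
The additional-duty order on D-609 targets Tyresta, not Zororia; it does not apply.
Duty = £79,931.68 × 2% = £1,598.63.
Total = £16,034.40 + £33,018.97 + £1,598.63 = £50,652.00.

£50,652.00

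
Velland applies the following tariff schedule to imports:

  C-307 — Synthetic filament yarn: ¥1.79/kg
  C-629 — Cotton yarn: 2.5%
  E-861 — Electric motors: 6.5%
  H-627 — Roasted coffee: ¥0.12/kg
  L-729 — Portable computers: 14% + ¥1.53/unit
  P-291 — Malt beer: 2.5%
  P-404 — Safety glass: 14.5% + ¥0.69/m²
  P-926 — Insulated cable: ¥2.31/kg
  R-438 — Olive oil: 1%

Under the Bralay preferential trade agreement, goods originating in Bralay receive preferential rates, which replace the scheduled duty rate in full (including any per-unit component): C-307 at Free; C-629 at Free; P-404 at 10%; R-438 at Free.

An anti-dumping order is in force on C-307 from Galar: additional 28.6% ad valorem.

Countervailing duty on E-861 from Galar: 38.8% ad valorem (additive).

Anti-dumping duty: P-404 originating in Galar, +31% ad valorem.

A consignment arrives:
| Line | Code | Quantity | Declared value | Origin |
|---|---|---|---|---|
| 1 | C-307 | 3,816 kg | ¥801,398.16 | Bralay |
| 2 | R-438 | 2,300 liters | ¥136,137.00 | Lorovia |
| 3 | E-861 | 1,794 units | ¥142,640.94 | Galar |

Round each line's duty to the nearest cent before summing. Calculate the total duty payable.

Line 1 (C-307, Bralay, 3,816 kg, ¥801,398.16):
Base rate for C-307 is ¥1.79/kg.
Origin Bralay qualifies under the Velland–Bralay agreement and C-307 is covered: preferential rate Free applies instead.
The additional-duty order on C-307 targets Galar, not Bralay; it does not apply.
Duty = ¥801,398.16 × 0% = ¥0.00.
Line 2 (R-438, Lorovia, 2,300 liters, ¥136,137.00):
Base rate for R-438 is 1%.
R-438 has an FTA preferential rate, but origin Lorovia is not Bralay; base rate stands.
Duty = ¥136,137.00 × 1% = ¥1,361.37.
Line 3 (E-861, Galar, 1,794 units, ¥142,640.94):
Base rate for E-861 is 6.5%.
Additional duty on E-861 from Galar: +38.8%. Applied ad valorem rate: 6.5% + 38.8% = 45.3%.
Duty = ¥142,640.94 × 45.3% = ¥64,616.35.
Total = ¥0.00 + ¥1,361.37 + ¥64,616.35 = ¥65,977.72.

¥65,977.72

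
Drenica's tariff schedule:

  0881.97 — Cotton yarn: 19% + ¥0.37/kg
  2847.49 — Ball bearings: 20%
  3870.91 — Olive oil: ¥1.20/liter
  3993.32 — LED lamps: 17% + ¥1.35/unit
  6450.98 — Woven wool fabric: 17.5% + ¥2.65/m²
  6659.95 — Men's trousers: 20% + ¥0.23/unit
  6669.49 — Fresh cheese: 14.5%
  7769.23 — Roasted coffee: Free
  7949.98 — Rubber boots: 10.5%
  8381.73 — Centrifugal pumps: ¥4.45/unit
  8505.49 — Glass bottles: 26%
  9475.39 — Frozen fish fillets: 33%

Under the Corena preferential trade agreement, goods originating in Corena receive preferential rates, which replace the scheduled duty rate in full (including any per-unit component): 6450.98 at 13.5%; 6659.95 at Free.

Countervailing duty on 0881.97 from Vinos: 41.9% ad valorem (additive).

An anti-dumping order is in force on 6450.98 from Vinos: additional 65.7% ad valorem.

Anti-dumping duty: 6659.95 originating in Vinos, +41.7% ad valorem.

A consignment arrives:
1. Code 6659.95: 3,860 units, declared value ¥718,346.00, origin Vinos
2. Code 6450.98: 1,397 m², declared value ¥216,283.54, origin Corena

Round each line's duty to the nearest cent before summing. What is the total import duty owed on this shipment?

Line 1 (6659.95, Vinos, 3,860 units, ¥718,346.00):
Base rate for 6659.95 is 20% + ¥0.23/unit.
6659.95 has an FTA preferential rate, but origin Vinos is not Corena; base rate stands.
Additional duty on 6659.95 from Vinos: +41.7%. Applied ad valorem rate: 20% + 41.7% = 61.7%.
Duty = ¥718,346.00 × 61.7% + 3,860 × ¥0.23 = ¥444,107.28.
Line 2 (6450.98, Corena, 1,397 m², ¥216,283.54):
Base rate for 6450.98 is 17.5% + ¥2.65/m².
Origin Corena qualifies under the Drenica–Corena agreement and 6450.98 is covered: preferential rate 13.5% applies instead.
The additional-duty order on 6450.98 targets Vinos, not Corena; it does not apply.
Duty = ¥216,283.54 × 13.5% = ¥29,198.28.
Total = ¥444,107.28 + ¥29,198.28 = ¥473,305.56.

¥473,305.56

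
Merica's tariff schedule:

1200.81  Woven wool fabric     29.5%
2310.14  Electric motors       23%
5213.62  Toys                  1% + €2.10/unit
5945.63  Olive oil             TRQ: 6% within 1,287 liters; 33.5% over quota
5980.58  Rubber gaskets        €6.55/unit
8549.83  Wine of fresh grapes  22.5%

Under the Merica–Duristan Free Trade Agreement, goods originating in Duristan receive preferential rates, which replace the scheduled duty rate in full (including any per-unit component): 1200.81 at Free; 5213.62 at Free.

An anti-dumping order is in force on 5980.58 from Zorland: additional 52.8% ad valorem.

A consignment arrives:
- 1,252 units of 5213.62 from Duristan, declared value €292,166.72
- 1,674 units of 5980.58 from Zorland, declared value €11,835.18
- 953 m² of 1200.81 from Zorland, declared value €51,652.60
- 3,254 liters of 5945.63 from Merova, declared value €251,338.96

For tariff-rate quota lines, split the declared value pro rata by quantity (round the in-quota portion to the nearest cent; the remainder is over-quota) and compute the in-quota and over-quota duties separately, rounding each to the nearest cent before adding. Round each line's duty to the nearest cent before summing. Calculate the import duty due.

€89,312.58

Line 1 (5213.62, Duristan, 1,252 units, €292,166.72):
Base rate for 5213.62 is 1% + €2.10/unit.
Origin Duristan qualifies under the Merica–Duristan agreement and 5213.62 is covered: preferential rate Free applies instead.
Duty = €292,166.72 × 0% = €0.00.
Line 2 (5980.58, Zorland, 1,674 units, €11,835.18):
Base rate for 5980.58 is €6.55/unit.
Additional duty on 5980.58 from Zorland: +52.8% ad valorem. Applied ad valorem rate = 52.8%.
Duty = €11,835.18 × 52.8% + 1,674 × €6.55 = €17,213.68.
Line 3 (1200.81, Zorland, 953 m², €51,652.60):
Base rate for 1200.81 is 29.5%.
1200.81 has an FTA preferential rate, but origin Zorland is not Duristan; base rate stands.
Duty = €51,652.60 × 29.5% = €15,237.52.
Line 4 (5945.63, Merova, 3,254 liters, €251,338.96):
Code 5945.63 is under a tariff-rate quota (threshold 1,287 liters). In-quota: 1,287 liters at 6%; over-quota: 1,967 liters at 33.5%.
Pro-rata value split: in-quota = €251,338.96 × 1,287/3,254 = €99,407.88; over-quota = €251,338.96 − €99,407.88 = €151,931.08.
In-quota duty = €99,407.88 × 6% = €5,964.47. Over-quota duty = €151,931.08 × 33.5% = €50,896.91.
Line duty = €5,964.47 + €50,896.91 = €56,861.38.
Total = €0.00 + €17,213.68 + €15,237.52 + €56,861.38 = €89,312.58.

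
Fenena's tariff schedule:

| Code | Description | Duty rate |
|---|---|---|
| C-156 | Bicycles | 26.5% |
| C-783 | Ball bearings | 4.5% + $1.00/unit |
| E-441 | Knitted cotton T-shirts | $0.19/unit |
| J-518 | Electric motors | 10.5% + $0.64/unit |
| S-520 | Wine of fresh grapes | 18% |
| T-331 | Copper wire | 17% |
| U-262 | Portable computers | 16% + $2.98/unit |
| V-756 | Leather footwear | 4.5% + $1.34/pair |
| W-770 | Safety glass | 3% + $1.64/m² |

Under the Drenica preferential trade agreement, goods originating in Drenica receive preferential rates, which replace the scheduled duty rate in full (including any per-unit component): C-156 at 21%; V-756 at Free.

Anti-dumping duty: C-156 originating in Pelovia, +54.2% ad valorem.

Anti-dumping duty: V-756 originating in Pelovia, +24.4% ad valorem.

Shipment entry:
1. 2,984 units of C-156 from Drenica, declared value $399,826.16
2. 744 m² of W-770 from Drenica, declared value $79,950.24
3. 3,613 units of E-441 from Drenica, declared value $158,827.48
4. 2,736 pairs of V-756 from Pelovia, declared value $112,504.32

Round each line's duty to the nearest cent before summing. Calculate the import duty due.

$124,448.62

Line 1 (C-156, Drenica, 2,984 units, $399,826.16):
Base rate for C-156 is 26.5%.
Origin Drenica qualifies under the Fenena–Drenica agreement and C-156 is covered: preferential rate 21% applies instead.
The additional-duty order on C-156 targets Pelovia, not Drenica; it does not apply.
Duty = $399,826.16 × 21% = $83,963.49.
Line 2 (W-770, Drenica, 744 m², $79,950.24):
Base rate for W-770 is 3% + $1.64/m².
Origin Drenica is the FTA partner but W-770 is not on the preference list; base rate stands.
Duty = $79,950.24 × 3% + 744 × $1.64 = $3,618.67.
Line 3 (E-441, Drenica, 3,613 units, $158,827.48):
Base rate for E-441 is $0.19/unit.
Origin Drenica is the FTA partner but E-441 is not on the preference list; base rate stands.
Duty = 3,613 × $0.19 = $686.47.
Line 4 (V-756, Pelovia, 2,736 pairs, $112,504.32):
Base rate for V-756 is 4.5% + $1.34/pair.
V-756 has an FTA preferential rate, but origin Pelovia is not Drenica; base rate stands.
Additional duty on V-756 from Pelovia: +24.4%. Applied ad valorem rate: 4.5% + 24.4% = 28.9%.
Duty = $112,504.32 × 28.9% + 2,736 × $1.34 = $36,179.99.
Total = $83,963.49 + $3,618.67 + $686.47 + $36,179.99 = $124,448.62.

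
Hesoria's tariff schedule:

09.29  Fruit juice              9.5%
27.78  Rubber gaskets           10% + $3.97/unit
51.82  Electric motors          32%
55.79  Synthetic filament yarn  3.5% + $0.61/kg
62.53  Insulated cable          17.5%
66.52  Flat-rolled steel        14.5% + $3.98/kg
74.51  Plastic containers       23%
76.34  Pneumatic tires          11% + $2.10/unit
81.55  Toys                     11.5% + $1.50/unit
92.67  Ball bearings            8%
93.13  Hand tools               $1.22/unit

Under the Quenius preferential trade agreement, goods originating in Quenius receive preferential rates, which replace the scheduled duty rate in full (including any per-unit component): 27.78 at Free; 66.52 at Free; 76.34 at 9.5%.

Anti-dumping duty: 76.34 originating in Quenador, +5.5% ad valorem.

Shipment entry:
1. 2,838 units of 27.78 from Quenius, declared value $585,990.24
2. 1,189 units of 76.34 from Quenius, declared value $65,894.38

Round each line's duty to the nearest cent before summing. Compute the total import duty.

$6,259.97

Line 1 (27.78, Quenius, 2,838 units, $585,990.24):
Base rate for 27.78 is 10% + $3.97/unit.
Origin Quenius qualifies under the Hesoria–Quenius agreement and 27.78 is covered: preferential rate Free applies instead.
Duty = $585,990.24 × 0% = $0.00.
Line 2 (76.34, Quenius, 1,189 units, $65,894.38):
Base rate for 76.34 is 11% + $2.10/unit.
Origin Quenius qualifies under the Hesoria–Quenius agreement and 76.34 is covered: preferential rate 9.5% applies instead.
The additional-duty order on 76.34 targets Quenador, not Quenius; it does not apply.
Duty = $65,894.38 × 9.5% = $6,259.97.
Total = $0.00 + $6,259.97 = $6,259.97.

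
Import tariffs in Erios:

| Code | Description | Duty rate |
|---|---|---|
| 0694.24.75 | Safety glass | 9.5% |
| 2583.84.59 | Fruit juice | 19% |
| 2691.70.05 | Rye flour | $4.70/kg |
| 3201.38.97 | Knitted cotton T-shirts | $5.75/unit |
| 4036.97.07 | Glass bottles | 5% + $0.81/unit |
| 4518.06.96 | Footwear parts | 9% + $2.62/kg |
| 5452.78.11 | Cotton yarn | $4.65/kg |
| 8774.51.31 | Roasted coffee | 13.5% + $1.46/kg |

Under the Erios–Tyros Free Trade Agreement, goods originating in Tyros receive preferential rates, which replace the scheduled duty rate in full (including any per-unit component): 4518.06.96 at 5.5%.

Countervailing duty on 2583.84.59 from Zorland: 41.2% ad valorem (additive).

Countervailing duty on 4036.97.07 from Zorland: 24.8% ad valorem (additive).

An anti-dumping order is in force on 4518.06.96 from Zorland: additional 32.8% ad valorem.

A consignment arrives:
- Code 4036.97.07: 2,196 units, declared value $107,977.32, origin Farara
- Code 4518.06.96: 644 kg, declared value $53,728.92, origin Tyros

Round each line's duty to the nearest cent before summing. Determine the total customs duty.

Line 1 (4036.97.07, Farara, 2,196 units, $107,977.32):
Base rate for 4036.97.07 is 5% + $0.81/unit.
The additional-duty order on 4036.97.07 targets Zorland, not Farara; it does not apply.
Duty = $107,977.32 × 5% + 2,196 × $0.81 = $7,177.63.
Line 2 (4518.06.96, Tyros, 644 kg, $53,728.92):
Base rate for 4518.06.96 is 9% + $2.62/kg.
Origin Tyros qualifies under the Erios–Tyros agreement and 4518.06.96 is covered: preferential rate 5.5% applies instead.
The additional-duty order on 4518.06.96 targets Zorland, not Tyros; it does not apply.
Duty = $53,728.92 × 5.5% = $2,955.09.
Total = $7,177.63 + $2,955.09 = $10,132.72.

$10,132.72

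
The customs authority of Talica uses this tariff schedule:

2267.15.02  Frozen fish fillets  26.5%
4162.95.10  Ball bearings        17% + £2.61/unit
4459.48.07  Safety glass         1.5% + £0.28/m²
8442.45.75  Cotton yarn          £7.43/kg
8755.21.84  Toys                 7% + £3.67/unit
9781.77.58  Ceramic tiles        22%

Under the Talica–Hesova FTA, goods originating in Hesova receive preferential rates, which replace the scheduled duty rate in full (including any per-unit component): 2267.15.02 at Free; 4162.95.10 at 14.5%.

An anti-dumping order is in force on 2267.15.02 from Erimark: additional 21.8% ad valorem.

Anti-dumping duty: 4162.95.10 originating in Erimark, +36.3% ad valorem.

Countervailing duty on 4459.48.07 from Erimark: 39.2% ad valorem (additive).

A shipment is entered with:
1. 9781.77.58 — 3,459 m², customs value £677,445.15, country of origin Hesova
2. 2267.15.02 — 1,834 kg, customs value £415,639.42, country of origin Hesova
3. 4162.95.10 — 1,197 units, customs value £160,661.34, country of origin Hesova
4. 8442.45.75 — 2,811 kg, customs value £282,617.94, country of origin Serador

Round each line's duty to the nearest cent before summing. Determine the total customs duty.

Line 1 (9781.77.58, Hesova, 3,459 m², £677,445.15):
Base rate for 9781.77.58 is 22%.
Origin Hesova is the FTA partner but 9781.77.58 is not on the preference list; base rate stands.
Duty = £677,445.15 × 22% = £149,037.93.
Line 2 (2267.15.02, Hesova, 1,834 kg, £415,639.42):
Base rate for 2267.15.02 is 26.5%.
Origin Hesova qualifies under the Talica–Hesova agreement and 2267.15.02 is covered: preferential rate Free applies instead.
The additional-duty order on 2267.15.02 targets Erimark, not Hesova; it does not apply.
Duty = £415,639.42 × 0% = £0.00.
Line 3 (4162.95.10, Hesova, 1,197 units, £160,661.34):
Base rate for 4162.95.10 is 17% + £2.61/unit.
Origin Hesova qualifies under the Talica–Hesova agreement and 4162.95.10 is covered: preferential rate 14.5% applies instead.
The additional-duty order on 4162.95.10 targets Erimark, not Hesova; it does not apply.
Duty = £160,661.34 × 14.5% = £23,295.89.
Line 4 (8442.45.75, Serador, 2,811 kg, £282,617.94):
Base rate for 8442.45.75 is £7.43/kg.
Duty = 2,811 × £7.43 = £20,885.73.
Total = £149,037.93 + £0.00 + £23,295.89 + £20,885.73 = £193,219.55.

£193,219.55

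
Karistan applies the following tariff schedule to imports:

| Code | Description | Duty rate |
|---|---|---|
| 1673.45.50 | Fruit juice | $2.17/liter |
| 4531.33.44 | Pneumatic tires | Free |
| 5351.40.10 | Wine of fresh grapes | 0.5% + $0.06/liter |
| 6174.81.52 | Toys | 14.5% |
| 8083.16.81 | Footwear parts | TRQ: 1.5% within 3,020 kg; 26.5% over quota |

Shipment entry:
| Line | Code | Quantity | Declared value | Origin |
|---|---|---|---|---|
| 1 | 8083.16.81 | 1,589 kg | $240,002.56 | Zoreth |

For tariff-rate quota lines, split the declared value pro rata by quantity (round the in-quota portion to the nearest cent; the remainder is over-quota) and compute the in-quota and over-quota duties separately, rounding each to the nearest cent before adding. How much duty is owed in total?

$3,600.04

Line 1 (8083.16.81, Zoreth, 1,589 kg, $240,002.56):
Code 8083.16.81 is under a tariff-rate quota (threshold 3,020 kg). Quantity 1,589 kg is within the quota, so the in-quota rate 1.5% applies to the full value.
Duty = $240,002.56 × 1.5% = $3,600.04.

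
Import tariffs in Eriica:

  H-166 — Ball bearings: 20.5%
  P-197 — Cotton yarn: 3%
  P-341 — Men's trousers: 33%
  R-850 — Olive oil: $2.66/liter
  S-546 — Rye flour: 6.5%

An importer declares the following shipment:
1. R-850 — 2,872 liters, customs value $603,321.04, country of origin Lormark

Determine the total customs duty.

$7,639.52

Line 1 (R-850, Lormark, 2,872 liters, $603,321.04):
Base rate for R-850 is $2.66/liter.
Duty = 2,872 × $2.66 = $7,639.52.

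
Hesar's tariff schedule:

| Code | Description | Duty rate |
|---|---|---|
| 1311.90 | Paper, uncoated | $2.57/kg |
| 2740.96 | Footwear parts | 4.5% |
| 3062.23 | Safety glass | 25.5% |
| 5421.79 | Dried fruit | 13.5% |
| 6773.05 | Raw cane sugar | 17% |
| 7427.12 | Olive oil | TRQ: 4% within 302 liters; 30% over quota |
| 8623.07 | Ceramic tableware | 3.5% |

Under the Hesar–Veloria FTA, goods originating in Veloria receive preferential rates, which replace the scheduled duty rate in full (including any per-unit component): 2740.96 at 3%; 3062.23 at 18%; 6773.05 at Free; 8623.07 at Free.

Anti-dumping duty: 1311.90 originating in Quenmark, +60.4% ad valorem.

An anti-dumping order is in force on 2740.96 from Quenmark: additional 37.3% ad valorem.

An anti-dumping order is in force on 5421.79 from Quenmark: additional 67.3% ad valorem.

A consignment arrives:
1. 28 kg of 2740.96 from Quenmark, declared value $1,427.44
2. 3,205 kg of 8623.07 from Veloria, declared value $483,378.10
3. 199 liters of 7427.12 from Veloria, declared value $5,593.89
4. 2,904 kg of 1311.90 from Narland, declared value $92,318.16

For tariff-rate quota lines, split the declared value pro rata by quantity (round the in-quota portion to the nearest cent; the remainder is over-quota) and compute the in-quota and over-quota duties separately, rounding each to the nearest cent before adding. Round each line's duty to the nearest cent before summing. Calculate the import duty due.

$8,283.71

Line 1 (2740.96, Quenmark, 28 kg, $1,427.44):
Base rate for 2740.96 is 4.5%.
2740.96 has an FTA preferential rate, but origin Quenmark is not Veloria; base rate stands.
Additional duty on 2740.96 from Quenmark: +37.3%. Applied ad valorem rate: 4.5% + 37.3% = 41.8%.
Duty = $1,427.44 × 41.8% = $596.67.
Line 2 (8623.07, Veloria, 3,205 kg, $483,378.10):
Base rate for 8623.07 is 3.5%.
Origin Veloria qualifies under the Hesar–Veloria agreement and 8623.07 is covered: preferential rate Free applies instead.
Duty = $483,378.10 × 0% = $0.00.
Line 3 (7427.12, Veloria, 199 liters, $5,593.89):
Code 7427.12 is under a tariff-rate quota (threshold 302 liters). Quantity 199 liters is within the quota, so the in-quota rate 4% applies to the full value.
Duty = $5,593.89 × 4% = $223.76.
Line 4 (1311.90, Narland, 2,904 kg, $92,318.16):
Base rate for 1311.90 is $2.57/kg.
The additional-duty order on 1311.90 targets Quenmark, not Narland; it does not apply.
Duty = 2,904 × $2.57 = $7,463.28.
Total = $596.67 + $0.00 + $223.76 + $7,463.28 = $8,283.71.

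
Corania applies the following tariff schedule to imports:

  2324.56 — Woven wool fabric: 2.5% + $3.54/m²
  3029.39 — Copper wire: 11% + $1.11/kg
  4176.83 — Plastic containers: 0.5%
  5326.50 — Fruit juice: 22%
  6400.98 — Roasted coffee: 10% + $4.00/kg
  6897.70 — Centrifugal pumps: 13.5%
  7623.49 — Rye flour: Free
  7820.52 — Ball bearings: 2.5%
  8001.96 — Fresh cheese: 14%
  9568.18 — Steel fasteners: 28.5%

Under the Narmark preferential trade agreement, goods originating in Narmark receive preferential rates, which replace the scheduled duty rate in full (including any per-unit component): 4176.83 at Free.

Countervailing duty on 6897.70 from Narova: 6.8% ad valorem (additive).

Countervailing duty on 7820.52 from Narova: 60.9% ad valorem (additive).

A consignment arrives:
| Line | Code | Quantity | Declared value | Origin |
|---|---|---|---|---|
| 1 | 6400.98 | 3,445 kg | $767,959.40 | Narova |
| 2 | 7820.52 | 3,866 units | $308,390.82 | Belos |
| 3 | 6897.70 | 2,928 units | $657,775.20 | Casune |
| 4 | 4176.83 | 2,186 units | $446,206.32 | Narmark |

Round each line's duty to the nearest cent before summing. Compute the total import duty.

Line 1 (6400.98, Narova, 3,445 kg, $767,959.40):
Base rate for 6400.98 is 10% + $4.00/kg.
Duty = $767,959.40 × 10% + 3,445 × $4.00 = $90,575.94.
Line 2 (7820.52, Belos, 3,866 units, $308,390.82):
Base rate for 7820.52 is 2.5%.
The additional-duty order on 7820.52 targets Narova, not Belos; it does not apply.
Duty = $308,390.82 × 2.5% = $7,709.77.
Line 3 (6897.70, Casune, 2,928 units, $657,775.20):
Base rate for 6897.70 is 13.5%.
The additional-duty order on 6897.70 targets Narova, not Casune; it does not apply.
Duty = $657,775.20 × 13.5% = $88,799.65.
Line 4 (4176.83, Narmark, 2,186 units, $446,206.32):
Base rate for 4176.83 is 0.5%.
Origin Narmark qualifies under the Corania–Narmark agreement and 4176.83 is covered: preferential rate Free applies instead.
Duty = $446,206.32 × 0% = $0.00.
Total = $90,575.94 + $7,709.77 + $88,799.65 + $0.00 = $187,085.36.

$187,085.36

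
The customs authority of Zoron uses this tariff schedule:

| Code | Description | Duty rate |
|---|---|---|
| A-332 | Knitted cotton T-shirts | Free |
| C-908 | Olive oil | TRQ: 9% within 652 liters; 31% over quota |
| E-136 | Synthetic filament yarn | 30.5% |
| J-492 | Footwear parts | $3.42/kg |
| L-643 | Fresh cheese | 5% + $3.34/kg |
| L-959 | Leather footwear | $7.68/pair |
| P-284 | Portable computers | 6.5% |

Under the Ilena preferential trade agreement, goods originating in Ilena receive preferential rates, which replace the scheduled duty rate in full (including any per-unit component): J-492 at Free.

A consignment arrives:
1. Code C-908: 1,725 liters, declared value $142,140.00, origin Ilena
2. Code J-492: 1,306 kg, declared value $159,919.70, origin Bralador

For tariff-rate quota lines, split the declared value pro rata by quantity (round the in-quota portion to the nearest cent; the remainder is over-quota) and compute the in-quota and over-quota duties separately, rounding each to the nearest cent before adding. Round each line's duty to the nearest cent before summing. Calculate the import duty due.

Line 1 (C-908, Ilena, 1,725 liters, $142,140.00):
Code C-908 is under a tariff-rate quota (threshold 652 liters). In-quota: 652 liters at 9%; over-quota: 1,073 liters at 31%.
Pro-rata value split: in-quota = $142,140.00 × 652/1,725 = $53,724.80; over-quota = $142,140.00 − $53,724.80 = $88,415.20.
In-quota duty = $53,724.80 × 9% = $4,835.23. Over-quota duty = $88,415.20 × 31% = $27,408.71.
Line duty = $4,835.23 + $27,408.71 = $32,243.94.
Line 2 (J-492, Bralador, 1,306 kg, $159,919.70):
Base rate for J-492 is $3.42/kg.
J-492 has an FTA preferential rate, but origin Bralador is not Ilena; base rate stands.
Duty = 1,306 × $3.42 = $4,466.52.
Total = $32,243.94 + $4,466.52 = $36,710.46.

$36,710.46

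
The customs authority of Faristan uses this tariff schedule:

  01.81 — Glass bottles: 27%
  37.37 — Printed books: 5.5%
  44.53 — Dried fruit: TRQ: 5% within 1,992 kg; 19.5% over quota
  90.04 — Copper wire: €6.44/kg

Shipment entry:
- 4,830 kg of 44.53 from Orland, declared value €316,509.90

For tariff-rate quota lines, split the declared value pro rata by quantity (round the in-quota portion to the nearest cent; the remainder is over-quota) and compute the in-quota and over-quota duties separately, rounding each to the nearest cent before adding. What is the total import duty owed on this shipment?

€42,791.75

Line 1 (44.53, Orland, 4,830 kg, €316,509.90):
Code 44.53 is under a tariff-rate quota (threshold 1,992 kg). In-quota: 1,992 kg at 5%; over-quota: 2,838 kg at 19.5%.
Pro-rata value split: in-quota = €316,509.90 × 1,992/4,830 = €130,535.76; over-quota = €316,509.90 − €130,535.76 = €185,974.14.
In-quota duty = €130,535.76 × 5% = €6,526.79. Over-quota duty = €185,974.14 × 19.5% = €36,264.96.
Line duty = €6,526.79 + €36,264.96 = €42,791.75.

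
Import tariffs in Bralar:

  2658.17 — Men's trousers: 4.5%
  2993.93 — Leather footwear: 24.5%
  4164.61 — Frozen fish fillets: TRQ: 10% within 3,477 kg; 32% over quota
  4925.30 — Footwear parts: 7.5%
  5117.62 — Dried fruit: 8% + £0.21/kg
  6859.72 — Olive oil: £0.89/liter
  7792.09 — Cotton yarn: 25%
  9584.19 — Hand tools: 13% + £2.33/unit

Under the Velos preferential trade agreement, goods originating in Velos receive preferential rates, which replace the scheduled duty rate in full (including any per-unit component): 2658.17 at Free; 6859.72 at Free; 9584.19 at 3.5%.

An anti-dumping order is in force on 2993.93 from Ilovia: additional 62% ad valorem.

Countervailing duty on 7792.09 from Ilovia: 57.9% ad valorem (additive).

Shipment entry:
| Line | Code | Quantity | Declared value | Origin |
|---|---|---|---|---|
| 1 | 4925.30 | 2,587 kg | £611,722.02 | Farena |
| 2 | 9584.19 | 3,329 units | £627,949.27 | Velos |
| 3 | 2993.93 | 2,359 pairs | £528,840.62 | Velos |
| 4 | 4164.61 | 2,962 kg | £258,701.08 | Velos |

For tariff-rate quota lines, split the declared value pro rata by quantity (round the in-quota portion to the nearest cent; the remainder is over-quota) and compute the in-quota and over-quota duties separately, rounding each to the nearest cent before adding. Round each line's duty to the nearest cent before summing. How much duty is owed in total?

Line 1 (4925.30, Farena, 2,587 kg, £611,722.02):
Base rate for 4925.30 is 7.5%.
Duty = £611,722.02 × 7.5% = £45,879.15.
Line 2 (9584.19, Velos, 3,329 units, £627,949.27):
Base rate for 9584.19 is 13% + £2.33/unit.
Origin Velos qualifies under the Bralar–Velos agreement and 9584.19 is covered: preferential rate 3.5% applies instead.
Duty = £627,949.27 × 3.5% = £21,978.22.
Line 3 (2993.93, Velos, 2,359 pairs, £528,840.62):
Base rate for 2993.93 is 24.5%.
Origin Velos is the FTA partner but 2993.93 is not on the preference list; base rate stands.
The additional-duty order on 2993.93 targets Ilovia, not Velos; it does not apply.
Duty = £528,840.62 × 24.5% = £129,565.95.
Line 4 (4164.61, Velos, 2,962 kg, £258,701.08):
Code 4164.61 is under a tariff-rate quota (threshold 3,477 kg). Quantity 2,962 kg is within the quota, so the in-quota rate 10% applies to the full value.
Duty = £258,701.08 × 10% = £25,870.11.
Total = £45,879.15 + £21,978.22 + £129,565.95 + £25,870.11 = £223,293.43.

£223,293.43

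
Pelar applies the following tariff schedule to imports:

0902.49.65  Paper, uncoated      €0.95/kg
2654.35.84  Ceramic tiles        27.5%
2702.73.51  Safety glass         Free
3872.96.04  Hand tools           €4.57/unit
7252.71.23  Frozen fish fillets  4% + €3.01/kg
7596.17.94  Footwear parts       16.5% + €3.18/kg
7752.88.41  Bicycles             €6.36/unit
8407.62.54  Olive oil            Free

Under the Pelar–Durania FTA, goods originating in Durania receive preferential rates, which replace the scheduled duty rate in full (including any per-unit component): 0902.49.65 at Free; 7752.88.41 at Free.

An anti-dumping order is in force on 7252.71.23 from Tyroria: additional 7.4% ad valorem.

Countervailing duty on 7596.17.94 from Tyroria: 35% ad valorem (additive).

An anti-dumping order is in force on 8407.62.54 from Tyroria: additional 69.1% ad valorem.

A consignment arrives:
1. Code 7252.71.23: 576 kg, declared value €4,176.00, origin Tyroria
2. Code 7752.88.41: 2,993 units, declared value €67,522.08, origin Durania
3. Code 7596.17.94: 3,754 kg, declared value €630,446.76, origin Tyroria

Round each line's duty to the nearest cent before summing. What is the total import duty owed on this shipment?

€338,827.62

Line 1 (7252.71.23, Tyroria, 576 kg, €4,176.00):
Base rate for 7252.71.23 is 4% + €3.01/kg.
Additional duty on 7252.71.23 from Tyroria: +7.4%. Applied ad valorem rate: 4% + 7.4% = 11.4%.
Duty = €4,176.00 × 11.4% + 576 × €3.01 = €2,209.82.
Line 2 (7752.88.41, Durania, 2,993 units, €67,522.08):
Base rate for 7752.88.41 is €6.36/unit.
Origin Durania qualifies under the Pelar–Durania agreement and 7752.88.41 is covered: preferential rate Free applies instead.
Duty = €67,522.08 × 0% = €0.00.
Line 3 (7596.17.94, Tyroria, 3,754 kg, €630,446.76):
Base rate for 7596.17.94 is 16.5% + €3.18/kg.
Additional duty on 7596.17.94 from Tyroria: +35%. Applied ad valorem rate: 16.5% + 35% = 51.5%.
Duty = €630,446.76 × 51.5% + 3,754 × €3.18 = €336,617.80.
Total = €2,209.82 + €0.00 + €336,617.80 = €338,827.62.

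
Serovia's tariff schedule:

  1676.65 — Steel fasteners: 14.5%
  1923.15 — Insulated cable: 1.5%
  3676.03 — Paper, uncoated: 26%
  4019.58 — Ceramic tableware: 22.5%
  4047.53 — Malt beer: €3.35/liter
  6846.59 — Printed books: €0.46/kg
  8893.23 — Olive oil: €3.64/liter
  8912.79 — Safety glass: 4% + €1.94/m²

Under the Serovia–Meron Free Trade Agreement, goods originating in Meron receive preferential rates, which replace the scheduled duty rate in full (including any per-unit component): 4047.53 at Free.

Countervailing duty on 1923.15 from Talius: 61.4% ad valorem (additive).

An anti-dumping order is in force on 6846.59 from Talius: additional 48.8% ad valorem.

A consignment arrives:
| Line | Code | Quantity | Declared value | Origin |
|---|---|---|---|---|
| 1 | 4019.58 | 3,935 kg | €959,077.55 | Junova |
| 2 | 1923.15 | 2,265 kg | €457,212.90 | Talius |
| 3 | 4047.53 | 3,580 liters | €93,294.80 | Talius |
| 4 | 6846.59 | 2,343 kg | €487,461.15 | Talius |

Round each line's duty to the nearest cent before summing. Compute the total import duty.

€754,331.18

Line 1 (4019.58, Junova, 3,935 kg, €959,077.55):
Base rate for 4019.58 is 22.5%.
Duty = €959,077.55 × 22.5% = €215,792.45.
Line 2 (1923.15, Talius, 2,265 kg, €457,212.90):
Base rate for 1923.15 is 1.5%.
Additional duty on 1923.15 from Talius: +61.4%. Applied ad valorem rate: 1.5% + 61.4% = 62.9%.
Duty = €457,212.90 × 62.9% = €287,586.91.
Line 3 (4047.53, Talius, 3,580 liters, €93,294.80):
Base rate for 4047.53 is €3.35/liter.
4047.53 has an FTA preferential rate, but origin Talius is not Meron; base rate stands.
Duty = 3,580 × €3.35 = €11,993.00.
Line 4 (6846.59, Talius, 2,343 kg, €487,461.15):
Base rate for 6846.59 is €0.46/kg.
Additional duty on 6846.59 from Talius: +48.8% ad valorem. Applied ad valorem rate = 48.8%.
Duty = €487,461.15 × 48.8% + 2,343 × €0.46 = €238,958.82.
Total = €215,792.45 + €287,586.91 + €11,993.00 + €238,958.82 = €754,331.18.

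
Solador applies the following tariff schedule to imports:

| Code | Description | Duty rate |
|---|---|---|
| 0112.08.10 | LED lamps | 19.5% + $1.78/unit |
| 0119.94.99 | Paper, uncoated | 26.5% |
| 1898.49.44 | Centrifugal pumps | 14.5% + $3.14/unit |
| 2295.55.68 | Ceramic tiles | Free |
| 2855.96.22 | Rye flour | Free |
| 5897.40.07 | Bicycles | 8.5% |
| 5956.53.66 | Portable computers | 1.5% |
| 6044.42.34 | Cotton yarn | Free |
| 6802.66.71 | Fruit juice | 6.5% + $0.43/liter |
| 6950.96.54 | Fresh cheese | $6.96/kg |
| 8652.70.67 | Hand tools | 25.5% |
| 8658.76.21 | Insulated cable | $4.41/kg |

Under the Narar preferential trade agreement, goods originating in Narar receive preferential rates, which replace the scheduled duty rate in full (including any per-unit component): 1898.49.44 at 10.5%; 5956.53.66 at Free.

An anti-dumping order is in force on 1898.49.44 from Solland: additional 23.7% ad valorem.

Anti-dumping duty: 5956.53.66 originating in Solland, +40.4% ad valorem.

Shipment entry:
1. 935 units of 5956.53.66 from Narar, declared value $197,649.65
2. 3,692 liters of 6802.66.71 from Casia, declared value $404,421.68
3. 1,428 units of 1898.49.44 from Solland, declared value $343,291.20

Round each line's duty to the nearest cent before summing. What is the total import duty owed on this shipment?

Line 1 (5956.53.66, Narar, 935 units, $197,649.65):
Base rate for 5956.53.66 is 1.5%.
Origin Narar qualifies under the Solador–Narar agreement and 5956.53.66 is covered: preferential rate Free applies instead.
The additional-duty order on 5956.53.66 targets Solland, not Narar; it does not apply.
Duty = $197,649.65 × 0% = $0.00.
Line 2 (6802.66.71, Casia, 3,692 liters, $404,421.68):
Base rate for 6802.66.71 is 6.5% + $0.43/liter.
Duty = $404,421.68 × 6.5% + 3,692 × $0.43 = $27,874.97.
Line 3 (1898.49.44, Solland, 1,428 units, $343,291.20):
Base rate for 1898.49.44 is 14.5% + $3.14/unit.
1898.49.44 has an FTA preferential rate, but origin Solland is not Narar; base rate stands.
Additional duty on 1898.49.44 from Solland: +23.7%. Applied ad valorem rate: 14.5% + 23.7% = 38.2%.
Duty = $343,291.20 × 38.2% + 1,428 × $3.14 = $135,621.16.
Total = $0.00 + $27,874.97 + $135,621.16 = $163,496.13.

$163,496.13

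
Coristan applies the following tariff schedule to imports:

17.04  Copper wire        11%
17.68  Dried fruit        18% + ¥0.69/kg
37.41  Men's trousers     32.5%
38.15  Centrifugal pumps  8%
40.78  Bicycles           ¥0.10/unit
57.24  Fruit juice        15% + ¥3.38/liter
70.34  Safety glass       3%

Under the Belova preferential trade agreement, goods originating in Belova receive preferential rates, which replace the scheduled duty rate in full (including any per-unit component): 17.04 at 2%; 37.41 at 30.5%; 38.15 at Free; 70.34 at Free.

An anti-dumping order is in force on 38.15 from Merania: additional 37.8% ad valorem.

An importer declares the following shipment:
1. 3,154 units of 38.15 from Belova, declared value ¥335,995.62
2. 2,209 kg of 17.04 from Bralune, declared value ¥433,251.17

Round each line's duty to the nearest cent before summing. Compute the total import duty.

¥47,657.63

Line 1 (38.15, Belova, 3,154 units, ¥335,995.62):
Base rate for 38.15 is 8%.
Origin Belova qualifies under the Coristan–Belova agreement and 38.15 is covered: preferential rate Free applies instead.
The additional-duty order on 38.15 targets Merania, not Belova; it does not apply.
Duty = ¥335,995.62 × 0% = ¥0.00.
Line 2 (17.04, Bralune, 2,209 kg, ¥433,251.17):
Base rate for 17.04 is 11%.
17.04 has an FTA preferential rate, but origin Bralune is not Belova; base rate stands.
Duty = ¥433,251.17 × 11% = ¥47,657.63.
Total = ¥0.00 + ¥47,657.63 = ¥47,657.63.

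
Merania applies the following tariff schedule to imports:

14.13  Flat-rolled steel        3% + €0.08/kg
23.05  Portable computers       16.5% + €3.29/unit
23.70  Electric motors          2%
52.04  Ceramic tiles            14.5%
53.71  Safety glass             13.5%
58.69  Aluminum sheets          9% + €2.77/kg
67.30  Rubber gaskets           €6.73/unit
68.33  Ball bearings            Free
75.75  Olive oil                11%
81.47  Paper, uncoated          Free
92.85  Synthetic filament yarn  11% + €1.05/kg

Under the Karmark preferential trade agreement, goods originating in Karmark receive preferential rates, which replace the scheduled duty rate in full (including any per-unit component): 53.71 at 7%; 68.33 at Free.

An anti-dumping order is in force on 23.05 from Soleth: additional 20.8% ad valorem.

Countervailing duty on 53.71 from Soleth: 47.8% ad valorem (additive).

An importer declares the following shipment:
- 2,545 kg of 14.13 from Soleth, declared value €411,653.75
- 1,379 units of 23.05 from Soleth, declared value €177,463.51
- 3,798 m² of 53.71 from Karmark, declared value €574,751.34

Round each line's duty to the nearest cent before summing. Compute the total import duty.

Line 1 (14.13, Soleth, 2,545 kg, €411,653.75):
Base rate for 14.13 is 3% + €0.08/kg.
Duty = €411,653.75 × 3% + 2,545 × €0.08 = €12,553.21.
Line 2 (23.05, Soleth, 1,379 units, €177,463.51):
Base rate for 23.05 is 16.5% + €3.29/unit.
Additional duty on 23.05 from Soleth: +20.8%. Applied ad valorem rate: 16.5% + 20.8% = 37.3%.
Duty = €177,463.51 × 37.3% + 1,379 × €3.29 = €70,730.80.
Line 3 (53.71, Karmark, 3,798 m², €574,751.34):
Base rate for 53.71 is 13.5%.
Origin Karmark qualifies under the Merania–Karmark agreement and 53.71 is covered: preferential rate 7% applies instead.
The additional-duty order on 53.71 targets Soleth, not Karmark; it does not apply.
Duty = €574,751.34 × 7% = €40,232.59.
Total = €12,553.21 + €70,730.80 + €40,232.59 = €123,516.60.

€123,516.60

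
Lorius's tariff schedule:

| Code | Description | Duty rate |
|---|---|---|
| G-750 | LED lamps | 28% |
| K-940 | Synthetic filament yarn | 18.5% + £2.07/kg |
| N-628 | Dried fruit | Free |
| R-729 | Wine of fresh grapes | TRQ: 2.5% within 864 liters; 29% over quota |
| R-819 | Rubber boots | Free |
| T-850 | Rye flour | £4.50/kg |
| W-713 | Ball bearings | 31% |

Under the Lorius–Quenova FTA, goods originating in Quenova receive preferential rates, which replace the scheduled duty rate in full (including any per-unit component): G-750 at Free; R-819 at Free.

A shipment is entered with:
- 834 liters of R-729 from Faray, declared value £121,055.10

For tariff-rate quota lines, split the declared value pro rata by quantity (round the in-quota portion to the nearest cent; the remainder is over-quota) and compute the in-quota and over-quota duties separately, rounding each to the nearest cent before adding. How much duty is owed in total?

Line 1 (R-729, Faray, 834 liters, £121,055.10):
Code R-729 is under a tariff-rate quota (threshold 864 liters). Quantity 834 liters is within the quota, so the in-quota rate 2.5% applies to the full value.
Duty = £121,055.10 × 2.5% = £3,026.38.

£3,026.38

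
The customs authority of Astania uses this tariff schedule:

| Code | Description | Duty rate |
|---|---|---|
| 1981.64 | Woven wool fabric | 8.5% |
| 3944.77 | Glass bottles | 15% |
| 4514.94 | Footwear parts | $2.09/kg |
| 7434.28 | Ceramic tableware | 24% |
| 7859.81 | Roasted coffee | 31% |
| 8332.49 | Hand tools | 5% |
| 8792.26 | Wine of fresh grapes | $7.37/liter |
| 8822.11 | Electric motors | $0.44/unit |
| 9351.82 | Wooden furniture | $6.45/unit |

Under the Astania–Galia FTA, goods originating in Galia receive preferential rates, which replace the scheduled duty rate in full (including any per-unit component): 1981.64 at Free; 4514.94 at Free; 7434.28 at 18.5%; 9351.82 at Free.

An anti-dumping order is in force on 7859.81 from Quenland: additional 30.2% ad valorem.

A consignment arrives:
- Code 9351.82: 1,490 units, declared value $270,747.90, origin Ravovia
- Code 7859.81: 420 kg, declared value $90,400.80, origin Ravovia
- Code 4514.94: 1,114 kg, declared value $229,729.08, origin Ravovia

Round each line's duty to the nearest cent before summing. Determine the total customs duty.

$39,963.01

Line 1 (9351.82, Ravovia, 1,490 units, $270,747.90):
Base rate for 9351.82 is $6.45/unit.
9351.82 has an FTA preferential rate, but origin Ravovia is not Galia; base rate stands.
Duty = 1,490 × $6.45 = $9,610.50.
Line 2 (7859.81, Ravovia, 420 kg, $90,400.80):
Base rate for 7859.81 is 31%.
The additional-duty order on 7859.81 targets Quenland, not Ravovia; it does not apply.
Duty = $90,400.80 × 31% = $28,024.25.
Line 3 (4514.94, Ravovia, 1,114 kg, $229,729.08):
Base rate for 4514.94 is $2.09/kg.
4514.94 has an FTA preferential rate, but origin Ravovia is not Galia; base rate stands.
Duty = 1,114 × $2.09 = $2,328.26.
Total = $9,610.50 + $28,024.25 + $2,328.26 = $39,963.01.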